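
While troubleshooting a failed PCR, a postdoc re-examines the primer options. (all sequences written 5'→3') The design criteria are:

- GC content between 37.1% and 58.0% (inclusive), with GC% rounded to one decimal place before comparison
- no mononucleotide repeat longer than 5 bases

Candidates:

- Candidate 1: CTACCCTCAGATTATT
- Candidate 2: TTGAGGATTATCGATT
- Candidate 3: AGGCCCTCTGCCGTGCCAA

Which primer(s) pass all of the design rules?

Candidate 1 only.

Candidate 1 (16 nt, A=4 T=6 G=1 C=5): GC 6/16 = 37.5% ✓; longest run = 3 ✓ — passes.
Candidate 2 (16 nt, A=4 T=7 G=4 C=1): GC 5/16 = 31.3%, outside 37.1–58.0% ✗; longest run = 2 ✓ — fails.
Candidate 3 (19 nt, A=3 T=3 G=5 C=8): GC 13/19 = 68.4%, outside 37.1–58.0% ✗; longest run = 3 ✓ — fails.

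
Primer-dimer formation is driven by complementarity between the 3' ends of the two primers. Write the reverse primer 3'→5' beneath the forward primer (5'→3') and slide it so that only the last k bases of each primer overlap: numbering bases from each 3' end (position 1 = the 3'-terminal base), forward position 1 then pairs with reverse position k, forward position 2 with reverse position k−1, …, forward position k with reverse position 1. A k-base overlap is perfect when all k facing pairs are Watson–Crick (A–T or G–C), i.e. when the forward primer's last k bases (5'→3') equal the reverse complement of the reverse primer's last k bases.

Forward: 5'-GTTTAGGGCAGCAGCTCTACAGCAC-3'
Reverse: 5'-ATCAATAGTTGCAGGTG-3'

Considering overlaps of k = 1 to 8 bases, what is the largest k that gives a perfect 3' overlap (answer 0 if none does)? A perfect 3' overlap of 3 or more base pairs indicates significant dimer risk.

Longest perfect overlap: 3 complementary base pairs; significant dimer risk (threshold 3).

Last 8 bases (5'→3') — forward …TACAGCAC, reverse …TGCAGGTG.
Reverse complement of the reverse primer's last 8 bases: CACCTGCA; its first k bases are the reverse complement of the reverse primer's last k bases, so a perfect k-base overlap needs the forward primer's last k bases to equal them.
Comparing (forward last k vs required): k=1: C vs C ✓; k=2: AC vs CA ✗; k=3: CAC vs CAC ✓; k=4: GCAC vs CACC ✗; k=5: AGCAC vs CACCT ✗; k=6: CAGCAC vs CACCTG ✗; k=7: ACAGCAC vs CACCTGC ✗; k=8: TACAGCAC vs CACCTGCA ✗.
Perfect overlaps at k = 1, 3; the largest is 3.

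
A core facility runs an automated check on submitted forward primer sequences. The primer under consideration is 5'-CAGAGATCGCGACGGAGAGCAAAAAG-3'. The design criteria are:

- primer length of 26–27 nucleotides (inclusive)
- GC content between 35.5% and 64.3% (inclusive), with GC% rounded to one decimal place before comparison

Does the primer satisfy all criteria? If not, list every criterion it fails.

Meets all criteria.

Base counts: A=11, T=1, G=9, C=5 (length 26).
length: length 26 ✓
GC content: GC 14/26 = 53.8% ✓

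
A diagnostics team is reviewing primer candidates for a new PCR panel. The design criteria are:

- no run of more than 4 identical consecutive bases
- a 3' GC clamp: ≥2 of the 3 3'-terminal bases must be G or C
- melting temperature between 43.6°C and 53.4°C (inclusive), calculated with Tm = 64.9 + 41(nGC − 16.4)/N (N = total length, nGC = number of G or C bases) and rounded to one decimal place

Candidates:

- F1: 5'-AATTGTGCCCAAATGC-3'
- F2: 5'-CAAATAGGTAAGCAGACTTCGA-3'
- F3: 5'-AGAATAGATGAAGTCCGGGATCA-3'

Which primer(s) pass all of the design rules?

F1 (16 nt, A=5 T=4 G=3 C=4): longest run = 3 ✓; 3' end TGC has 2 G/C ✓; Tm = 64.9 + 41·(7 − 16.4)/16 = 40.8°C, outside 43.6–53.4°C ✗ — fails.
F2 (22 nt, A=9 T=4 G=5 C=4): longest run = 3 ✓; 3' end CGA has 2 G/C ✓; Tm = 64.9 + 41·(9 − 16.4)/22 = 51.1°C ✓ — passes.
F3 (23 nt, A=9 T=4 G=7 C=3): longest run = 3 ✓; 3' end TCA has 1 G/C, need ≥2 ✗; Tm = 64.9 + 41·(10 − 16.4)/23 = 53.5°C, outside 43.6–53.4°C ✗ — fails.

F2 only.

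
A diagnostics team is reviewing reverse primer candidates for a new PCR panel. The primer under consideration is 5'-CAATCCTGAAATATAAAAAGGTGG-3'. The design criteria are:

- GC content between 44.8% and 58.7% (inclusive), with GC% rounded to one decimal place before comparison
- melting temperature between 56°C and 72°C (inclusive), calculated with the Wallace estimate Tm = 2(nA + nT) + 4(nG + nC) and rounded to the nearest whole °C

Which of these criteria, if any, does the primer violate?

Base counts: A=11, T=5, G=5, C=3 (length 24).
GC content: GC 8/24 = 33.3%, outside 44.8–58.7% ✗
Tm: Tm = 2·16 + 4·8 = 64°C ✓

Fails: GC content.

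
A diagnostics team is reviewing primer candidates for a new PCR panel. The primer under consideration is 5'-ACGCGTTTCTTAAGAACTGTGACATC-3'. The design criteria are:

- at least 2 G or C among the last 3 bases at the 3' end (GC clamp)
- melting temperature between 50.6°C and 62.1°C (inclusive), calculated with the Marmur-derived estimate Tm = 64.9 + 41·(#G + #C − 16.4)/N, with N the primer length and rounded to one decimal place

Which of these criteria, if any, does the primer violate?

Fails: GC clamp.

Base counts: A=7, T=8, G=5, C=6 (length 26).
GC clamp: 3' end ATC has 1 G/C, need ≥2 ✗
Tm: Tm = 64.9 + 41·(11 − 16.4)/26 = 56.4°C ✓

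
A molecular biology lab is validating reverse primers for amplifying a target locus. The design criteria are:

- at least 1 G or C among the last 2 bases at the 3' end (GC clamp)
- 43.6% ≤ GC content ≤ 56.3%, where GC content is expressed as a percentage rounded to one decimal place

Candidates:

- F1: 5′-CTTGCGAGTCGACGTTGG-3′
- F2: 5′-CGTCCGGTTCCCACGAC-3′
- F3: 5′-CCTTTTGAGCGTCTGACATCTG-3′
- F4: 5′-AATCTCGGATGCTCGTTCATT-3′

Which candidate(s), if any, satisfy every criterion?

F1 (18 nt, A=2 T=5 G=7 C=4): 3' end GG has 2 G/C ✓; GC 11/18 = 61.1%, outside 43.6–56.3% ✗ — fails.
F2 (17 nt, A=2 T=3 G=4 C=8): 3' end AC has 1 G/C ✓; GC 12/17 = 70.6%, outside 43.6–56.3% ✗ — fails.
F3 (22 nt, A=3 T=8 G=5 C=6): 3' end TG has 1 G/C ✓; GC 11/22 = 50.0% ✓ — passes.
F4 (21 nt, A=4 T=8 G=4 C=5): 3' end TT has 0 G/C, need ≥1 ✗; GC 9/21 = 42.9%, outside 43.6–56.3% ✗ — fails.

F3 only.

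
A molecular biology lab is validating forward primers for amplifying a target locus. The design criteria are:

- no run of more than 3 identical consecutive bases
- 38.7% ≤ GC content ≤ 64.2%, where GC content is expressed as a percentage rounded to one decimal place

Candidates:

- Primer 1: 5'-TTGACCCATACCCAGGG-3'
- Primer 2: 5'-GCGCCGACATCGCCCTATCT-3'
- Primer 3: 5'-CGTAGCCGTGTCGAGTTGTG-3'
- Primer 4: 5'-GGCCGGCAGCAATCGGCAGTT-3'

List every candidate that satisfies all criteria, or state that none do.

Primer 1 (17 nt, A=4 T=3 G=4 C=6): longest run = 3 ✓; GC 10/17 = 58.8% ✓ — passes.
Primer 2 (20 nt, A=3 T=4 G=4 C=9): longest run = 3 ✓; GC 13/20 = 65.0%, outside 38.7–64.2% ✗ — fails.
Primer 3 (20 nt, A=2 T=6 G=8 C=4): longest run = 2 ✓; GC 12/20 = 60.0% ✓ — passes.
Primer 4 (21 nt, A=4 T=3 G=8 C=6): longest run = 2 ✓; GC 14/21 = 66.7%, outside 38.7–64.2% ✗ — fails.

Primer 1 and Primer 3.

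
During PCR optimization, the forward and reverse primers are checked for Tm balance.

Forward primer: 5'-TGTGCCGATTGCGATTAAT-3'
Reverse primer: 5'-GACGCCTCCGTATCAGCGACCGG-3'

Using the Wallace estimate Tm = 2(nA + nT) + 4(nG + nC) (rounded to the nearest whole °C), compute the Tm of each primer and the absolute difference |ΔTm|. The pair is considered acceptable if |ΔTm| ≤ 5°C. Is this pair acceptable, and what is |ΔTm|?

|ΔTm| = 24°C; the pair is not acceptable.

Forward: A=4 T=7 G=5 C=3 → Tm = 2·11 + 4·8 = 54°C.
Reverse: A=4 T=3 G=7 C=9 → Tm = 2·7 + 4·16 = 78°C.
|ΔTm| = |54 − 78| = 24°C, > 5°C.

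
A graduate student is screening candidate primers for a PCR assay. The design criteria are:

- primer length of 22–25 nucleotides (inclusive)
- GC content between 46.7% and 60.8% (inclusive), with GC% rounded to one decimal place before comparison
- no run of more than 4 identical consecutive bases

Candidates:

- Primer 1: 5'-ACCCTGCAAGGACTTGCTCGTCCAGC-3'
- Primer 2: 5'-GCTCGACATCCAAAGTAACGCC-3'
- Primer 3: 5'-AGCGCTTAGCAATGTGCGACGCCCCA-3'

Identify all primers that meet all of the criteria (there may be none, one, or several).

Primer 1 (26 nt, A=5 T=5 G=6 C=10): length 26, outside 22–25 ✗; GC 16/26 = 61.5%, outside 46.7–60.8% ✗; longest run = 3 ✓ — fails.
Primer 2 (22 nt, A=7 T=3 G=4 C=8): length 22 ✓; GC 12/22 = 54.5% ✓; longest run = 3 ✓ — passes.
Primer 3 (26 nt, A=6 T=4 G=7 C=9): length 26, outside 22–25 ✗; GC 16/26 = 61.5%, outside 46.7–60.8% ✗; longest run = 4 ✓ — fails.

Primer 2 only.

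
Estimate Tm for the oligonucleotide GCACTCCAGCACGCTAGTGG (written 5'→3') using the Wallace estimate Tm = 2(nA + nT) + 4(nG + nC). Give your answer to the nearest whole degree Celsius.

66°C

Base counts: A=4, T=3, G=6, C=7 (length 20).
Tm = 2·(4+3) + 4·(6+7) = 2·7 + 4·13 = 14 + 52 = 66°C.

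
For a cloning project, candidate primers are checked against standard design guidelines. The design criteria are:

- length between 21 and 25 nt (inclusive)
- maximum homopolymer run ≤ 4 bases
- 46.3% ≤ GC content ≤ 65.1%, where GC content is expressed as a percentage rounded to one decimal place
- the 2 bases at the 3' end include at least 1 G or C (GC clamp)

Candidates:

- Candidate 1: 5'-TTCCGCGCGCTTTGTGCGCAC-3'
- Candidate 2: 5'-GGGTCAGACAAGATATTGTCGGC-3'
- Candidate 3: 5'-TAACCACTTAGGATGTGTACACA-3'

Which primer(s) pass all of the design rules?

Candidate 1 (21 nt, A=1 T=6 G=6 C=8): length 21 ✓; longest run = 3 ✓; GC 14/21 = 66.7%, outside 46.3–65.1% ✗; 3' end AC has 1 G/C ✓ — fails.
Candidate 2 (23 nt, A=6 T=5 G=8 C=4): length 23 ✓; longest run = 3 ✓; GC 12/23 = 52.2% ✓; 3' end GC has 2 G/C ✓ — passes.
Candidate 3 (23 nt, A=8 T=6 G=4 C=5): length 23 ✓; longest run = 2 ✓; GC 9/23 = 39.1%, outside 46.3–65.1% ✗; 3' end CA has 1 G/C ✓ — fails.

Candidate 2 only.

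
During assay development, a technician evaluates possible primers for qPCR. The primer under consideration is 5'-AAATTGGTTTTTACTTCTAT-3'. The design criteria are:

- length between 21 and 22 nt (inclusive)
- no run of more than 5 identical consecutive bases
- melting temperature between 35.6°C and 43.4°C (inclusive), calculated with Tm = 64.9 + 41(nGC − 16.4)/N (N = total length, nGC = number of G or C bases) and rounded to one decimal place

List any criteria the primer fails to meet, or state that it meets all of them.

Fails: length.

Base counts: A=5, T=11, G=2, C=2 (length 20).
length: length 20, outside 21–22 ✗
homopolymer run: longest run = 5 ✓
Tm: Tm = 64.9 + 41·(4 − 16.4)/20 = 39.5°C ✓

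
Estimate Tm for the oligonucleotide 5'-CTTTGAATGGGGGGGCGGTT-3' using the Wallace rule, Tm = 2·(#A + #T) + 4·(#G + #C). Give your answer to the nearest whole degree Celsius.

64°C

Base counts: A=2, T=6, G=10, C=2 (length 20).
Tm = 2·(2+6) + 4·(10+2) = 2·8 + 4·12 = 16 + 48 = 64°C.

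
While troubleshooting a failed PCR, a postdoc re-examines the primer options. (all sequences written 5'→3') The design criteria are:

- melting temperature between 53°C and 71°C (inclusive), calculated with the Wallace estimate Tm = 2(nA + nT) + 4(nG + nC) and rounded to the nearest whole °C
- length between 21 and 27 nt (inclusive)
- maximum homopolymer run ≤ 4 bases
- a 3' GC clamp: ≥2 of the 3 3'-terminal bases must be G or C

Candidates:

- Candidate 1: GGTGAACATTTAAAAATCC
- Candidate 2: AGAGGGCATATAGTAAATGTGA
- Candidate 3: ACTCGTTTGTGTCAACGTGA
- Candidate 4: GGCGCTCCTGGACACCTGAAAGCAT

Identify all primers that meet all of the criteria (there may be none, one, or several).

None of the candidates satisfy all criteria.

Candidate 1 (19 nt, A=8 T=5 G=3 C=3): Tm = 2·13 + 4·6 = 50°C, outside 53–71°C ✗; length 19, outside 21–27 ✗; longest run = 5, exceeds 4 ✗; 3' end TCC has 2 G/C ✓ — fails.
Candidate 2 (22 nt, A=9 T=5 G=7 C=1): Tm = 2·14 + 4·8 = 60°C ✓; length 22 ✓; longest run = 3 ✓; 3' end TGA has 1 G/C, need ≥2 ✗ — fails.
Candidate 3 (20 nt, A=4 T=7 G=5 C=4): Tm = 2·11 + 4·9 = 58°C ✓; length 20, outside 21–27 ✗; longest run = 3 ✓; 3' end TGA has 1 G/C, need ≥2 ✗ — fails.
Candidate 4 (25 nt, A=6 T=4 G=7 C=8): Tm = 2·10 + 4·15 = 80°C, outside 53–71°C ✗; length 25 ✓; longest run = 3 ✓; 3' end CAT has 1 G/C, need ≥2 ✗ — fails.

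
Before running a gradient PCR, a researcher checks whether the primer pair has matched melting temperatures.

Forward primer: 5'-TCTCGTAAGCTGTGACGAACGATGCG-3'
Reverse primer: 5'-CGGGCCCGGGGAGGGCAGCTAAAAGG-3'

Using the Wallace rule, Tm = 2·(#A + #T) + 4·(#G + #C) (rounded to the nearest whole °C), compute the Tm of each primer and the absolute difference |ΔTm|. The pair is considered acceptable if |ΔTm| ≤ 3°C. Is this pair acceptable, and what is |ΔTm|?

Forward: A=6 T=6 G=8 C=6 → Tm = 2·12 + 4·14 = 80°C.
Reverse: A=6 T=1 G=13 C=6 → Tm = 2·7 + 4·19 = 90°C.
|ΔTm| = |80 − 90| = 10°C, > 3°C.

|ΔTm| = 10°C; the pair is not acceptable.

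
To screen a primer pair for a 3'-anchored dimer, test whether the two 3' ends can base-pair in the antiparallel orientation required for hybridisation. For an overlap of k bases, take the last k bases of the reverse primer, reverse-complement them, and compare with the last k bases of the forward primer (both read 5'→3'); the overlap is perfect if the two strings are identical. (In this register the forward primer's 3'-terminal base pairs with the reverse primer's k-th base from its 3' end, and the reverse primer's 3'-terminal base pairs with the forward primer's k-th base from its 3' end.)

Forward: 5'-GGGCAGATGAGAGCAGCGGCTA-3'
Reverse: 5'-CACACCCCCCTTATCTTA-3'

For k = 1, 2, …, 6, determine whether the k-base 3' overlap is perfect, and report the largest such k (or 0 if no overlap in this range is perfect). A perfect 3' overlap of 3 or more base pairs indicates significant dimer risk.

Longest perfect overlap: 2 complementary base pairs; below the dimer-risk threshold (threshold 3).

Last 6 bases (5'→3') — forward …CGGCTA, reverse …ATCTTA.
Reverse complement of the reverse primer's last 6 bases: TAAGAT; its first k bases are the reverse complement of the reverse primer's last k bases, so a perfect k-base overlap needs the forward primer's last k bases to equal them.
Comparing (forward last k vs required): k=1: A vs T ✗; k=2: TA vs TA ✓; k=3: CTA vs TAA ✗; k=4: GCTA vs TAAG ✗; k=5: GGCTA vs TAAGA ✗; k=6: CGGCTA vs TAAGAT ✗.
Only k = 2 is perfect, so the longest perfect 3' overlap is 2.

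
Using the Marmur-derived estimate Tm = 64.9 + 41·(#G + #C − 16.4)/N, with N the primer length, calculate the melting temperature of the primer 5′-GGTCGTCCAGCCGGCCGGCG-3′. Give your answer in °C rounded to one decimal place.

Base counts: A=1, T=2, G=9, C=8; G+C = 17, N = 20.
Tm = 64.9 + 41·(17 − 16.4)/20 = 64.9 + 24.60/20 = 66.1°C.

66.1°C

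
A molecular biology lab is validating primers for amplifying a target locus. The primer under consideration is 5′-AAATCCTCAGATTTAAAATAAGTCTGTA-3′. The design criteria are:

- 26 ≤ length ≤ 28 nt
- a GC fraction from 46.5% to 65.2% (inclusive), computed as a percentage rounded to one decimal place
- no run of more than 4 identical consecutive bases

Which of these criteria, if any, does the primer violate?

Base counts: A=12, T=9, G=3, C=4 (length 28).
length: length 28 ✓
GC content: GC 7/28 = 25.0%, outside 46.5–65.2% ✗
homopolymer run: longest run = 4 ✓

Fails: GC content.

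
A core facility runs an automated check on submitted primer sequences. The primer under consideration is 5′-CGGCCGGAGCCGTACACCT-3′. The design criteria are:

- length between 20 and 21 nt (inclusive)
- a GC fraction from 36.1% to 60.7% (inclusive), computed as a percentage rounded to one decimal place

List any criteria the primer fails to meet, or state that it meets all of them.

Fails: length, GC content.

Base counts: A=3, T=2, G=6, C=8 (length 19).
length: length 19, outside 20–21 ✗
GC content: GC 14/19 = 73.7%, outside 36.1–60.7% ✗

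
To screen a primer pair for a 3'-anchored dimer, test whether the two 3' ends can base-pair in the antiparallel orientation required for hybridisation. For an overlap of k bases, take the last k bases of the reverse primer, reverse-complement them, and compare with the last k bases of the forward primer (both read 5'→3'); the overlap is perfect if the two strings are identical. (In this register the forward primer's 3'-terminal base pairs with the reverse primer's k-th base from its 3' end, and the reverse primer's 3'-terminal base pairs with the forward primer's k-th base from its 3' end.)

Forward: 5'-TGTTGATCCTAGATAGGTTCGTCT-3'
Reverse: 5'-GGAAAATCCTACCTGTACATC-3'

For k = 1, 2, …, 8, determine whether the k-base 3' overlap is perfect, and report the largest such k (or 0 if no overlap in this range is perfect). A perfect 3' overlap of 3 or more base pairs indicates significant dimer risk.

Longest perfect overlap: 0 complementary base pairs; below the dimer-risk threshold (threshold 3).

Last 8 bases (5'→3') — forward …GTTCGTCT, reverse …TGTACATC.
Reverse complement of the reverse primer's last 8 bases: GATGTACA; its first k bases are the reverse complement of the reverse primer's last k bases, so a perfect k-base overlap needs the forward primer's last k bases to equal them.
Comparing (forward last k vs required): k=1: T vs G ✗; k=2: CT vs GA ✗; k=3: TCT vs GAT ✗; k=4: GTCT vs GATG ✗; k=5: CGTCT vs GATGT ✗; k=6: TCGTCT vs GATGTA ✗; k=7: TTCGTCT vs GATGTAC ✗; k=8: GTTCGTCT vs GATGTACA ✗.
No overlap length from 1 to 8 is perfect, so the longest perfect 3' overlap is 0.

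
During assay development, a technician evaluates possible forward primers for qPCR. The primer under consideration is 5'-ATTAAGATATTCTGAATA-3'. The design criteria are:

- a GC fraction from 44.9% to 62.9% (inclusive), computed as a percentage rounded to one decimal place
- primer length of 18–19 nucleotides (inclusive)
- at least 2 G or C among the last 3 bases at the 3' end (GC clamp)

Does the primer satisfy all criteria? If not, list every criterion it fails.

Base counts: A=8, T=7, G=2, C=1 (length 18).
GC content: GC 3/18 = 16.7%, outside 44.9–62.9% ✗
length: length 18 ✓
GC clamp: 3' end ATA has 0 G/C, need ≥2 ✗

Fails: GC content, GC clamp.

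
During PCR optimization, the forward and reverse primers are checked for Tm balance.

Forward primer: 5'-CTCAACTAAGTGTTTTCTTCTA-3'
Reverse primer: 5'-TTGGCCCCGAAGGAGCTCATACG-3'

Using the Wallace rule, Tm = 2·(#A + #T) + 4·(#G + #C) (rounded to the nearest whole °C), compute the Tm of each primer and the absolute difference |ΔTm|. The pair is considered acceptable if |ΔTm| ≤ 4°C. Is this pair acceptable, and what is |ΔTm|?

Forward: A=5 T=10 G=2 C=5 → Tm = 2·15 + 4·7 = 58°C.
Reverse: A=5 T=4 G=7 C=7 → Tm = 2·9 + 4·14 = 74°C.
|ΔTm| = |58 − 74| = 16°C, > 4°C.

|ΔTm| = 16°C; the pair is not acceptable.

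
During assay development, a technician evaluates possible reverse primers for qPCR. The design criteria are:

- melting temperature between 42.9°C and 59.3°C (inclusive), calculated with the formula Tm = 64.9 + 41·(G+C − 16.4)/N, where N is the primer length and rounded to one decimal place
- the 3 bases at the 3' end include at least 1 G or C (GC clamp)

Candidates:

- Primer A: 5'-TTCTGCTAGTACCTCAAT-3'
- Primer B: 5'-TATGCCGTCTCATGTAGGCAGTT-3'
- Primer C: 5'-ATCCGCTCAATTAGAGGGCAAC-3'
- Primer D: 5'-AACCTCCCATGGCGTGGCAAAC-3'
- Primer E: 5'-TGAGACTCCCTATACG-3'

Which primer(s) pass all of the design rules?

Primer B, Primer C, Primer D and Primer E.

Primer A (18 nt, A=4 T=7 G=2 C=5): Tm = 64.9 + 41·(7 − 16.4)/18 = 43.5°C ✓; 3' end AAT has 0 G/C, need ≥1 ✗ — fails.
Primer B (23 nt, A=4 T=8 G=6 C=5): Tm = 64.9 + 41·(11 − 16.4)/23 = 55.3°C ✓; 3' end GTT has 1 G/C ✓ — passes.
Primer C (22 nt, A=7 T=4 G=5 C=6): Tm = 64.9 + 41·(11 − 16.4)/22 = 54.8°C ✓; 3' end AAC has 1 G/C ✓ — passes.
Primer D (22 nt, A=6 T=3 G=5 C=8): Tm = 64.9 + 41·(13 − 16.4)/22 = 58.6°C ✓; 3' end AAC has 1 G/C ✓ — passes.
Primer E (16 nt, A=4 T=4 G=3 C=5): Tm = 64.9 + 41·(8 − 16.4)/16 = 43.4°C ✓; 3' end ACG has 2 G/C ✓ — passes.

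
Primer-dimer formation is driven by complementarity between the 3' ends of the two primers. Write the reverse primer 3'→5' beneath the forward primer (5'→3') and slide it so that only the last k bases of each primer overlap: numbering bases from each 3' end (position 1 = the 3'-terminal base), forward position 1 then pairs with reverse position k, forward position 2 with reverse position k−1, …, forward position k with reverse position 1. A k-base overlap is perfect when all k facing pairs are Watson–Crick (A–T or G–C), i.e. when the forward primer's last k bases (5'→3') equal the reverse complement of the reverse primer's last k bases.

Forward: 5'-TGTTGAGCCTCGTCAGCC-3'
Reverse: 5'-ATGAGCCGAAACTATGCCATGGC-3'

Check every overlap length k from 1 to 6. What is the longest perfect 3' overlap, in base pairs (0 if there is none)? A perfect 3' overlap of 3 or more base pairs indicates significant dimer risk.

Longest perfect overlap: 3 complementary base pairs; significant dimer risk (threshold 3).

Last 6 bases (5'→3') — forward …TCAGCC, reverse …CATGGC.
Reverse complement of the reverse primer's last 6 bases: GCCATG; its first k bases are the reverse complement of the reverse primer's last k bases, so a perfect k-base overlap needs the forward primer's last k bases to equal them.
Comparing (forward last k vs required): k=1: C vs G ✗; k=2: CC vs GC ✗; k=3: GCC vs GCC ✓; k=4: AGCC vs GCCA ✗; k=5: CAGCC vs GCCAT ✗; k=6: TCAGCC vs GCCATG ✗.
Only k = 3 is perfect, so the longest perfect 3' overlap is 3.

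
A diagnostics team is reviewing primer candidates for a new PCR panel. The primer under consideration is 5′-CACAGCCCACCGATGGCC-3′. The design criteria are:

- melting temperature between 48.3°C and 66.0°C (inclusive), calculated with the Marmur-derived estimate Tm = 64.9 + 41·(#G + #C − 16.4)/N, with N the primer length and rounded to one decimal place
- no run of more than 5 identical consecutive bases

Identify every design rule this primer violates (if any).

Meets all criteria.

Base counts: A=4, T=1, G=4, C=9 (length 18).
Tm: Tm = 64.9 + 41·(13 − 16.4)/18 = 57.2°C ✓
homopolymer run: longest run = 3 ✓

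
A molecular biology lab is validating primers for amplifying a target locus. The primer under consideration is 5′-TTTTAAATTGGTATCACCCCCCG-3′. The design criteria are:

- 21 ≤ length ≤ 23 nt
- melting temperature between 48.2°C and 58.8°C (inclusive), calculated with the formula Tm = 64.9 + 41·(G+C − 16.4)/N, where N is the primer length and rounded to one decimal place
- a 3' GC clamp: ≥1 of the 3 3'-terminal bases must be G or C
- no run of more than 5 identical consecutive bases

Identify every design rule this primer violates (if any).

Fails: homopolymer run.

Base counts: A=5, T=8, G=3, C=7 (length 23).
length: length 23 ✓
Tm: Tm = 64.9 + 41·(10 − 16.4)/23 = 53.5°C ✓
GC clamp: 3' end CCG has 3 G/C ✓
homopolymer run: longest run = 6, exceeds 5 ✗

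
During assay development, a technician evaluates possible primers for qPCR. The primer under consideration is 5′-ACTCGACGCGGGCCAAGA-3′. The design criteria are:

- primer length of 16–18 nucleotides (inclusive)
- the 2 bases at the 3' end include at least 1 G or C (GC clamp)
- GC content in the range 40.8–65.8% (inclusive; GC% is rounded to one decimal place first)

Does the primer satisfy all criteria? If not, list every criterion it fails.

Fails: GC content.

Base counts: A=5, T=1, G=6, C=6 (length 18).
length: length 18 ✓
GC clamp: 3' end GA has 1 G/C ✓
GC content: GC 12/18 = 66.7%, outside 40.8–65.8% ✗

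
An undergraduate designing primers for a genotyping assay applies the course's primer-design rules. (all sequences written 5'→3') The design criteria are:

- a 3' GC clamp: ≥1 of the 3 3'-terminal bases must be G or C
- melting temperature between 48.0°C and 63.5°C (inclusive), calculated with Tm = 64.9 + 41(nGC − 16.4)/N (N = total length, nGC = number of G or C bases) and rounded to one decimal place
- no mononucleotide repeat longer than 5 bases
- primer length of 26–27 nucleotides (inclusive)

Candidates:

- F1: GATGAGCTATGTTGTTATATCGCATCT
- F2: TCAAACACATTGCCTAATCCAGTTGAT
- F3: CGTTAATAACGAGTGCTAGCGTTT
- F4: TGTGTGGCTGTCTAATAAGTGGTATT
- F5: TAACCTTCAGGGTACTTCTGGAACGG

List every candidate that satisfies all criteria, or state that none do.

F1, F2 and F5.

F1 (27 nt, A=6 T=11 G=6 C=4): 3' end TCT has 1 G/C ✓; Tm = 64.9 + 41·(10 − 16.4)/27 = 55.2°C ✓; longest run = 2 ✓; length 27 ✓ — passes.
F2 (27 nt, A=9 T=8 G=3 C=7): 3' end GAT has 1 G/C ✓; Tm = 64.9 + 41·(10 − 16.4)/27 = 55.2°C ✓; longest run = 3 ✓; length 27 ✓ — passes.
F3 (24 nt, A=6 T=8 G=6 C=4): 3' end TTT has 0 G/C, need ≥1 ✗; Tm = 64.9 + 41·(10 − 16.4)/24 = 54.0°C ✓; longest run = 3 ✓; length 24, outside 26–27 ✗ — fails.
F4 (26 nt, A=5 T=11 G=8 C=2): 3' end ATT has 0 G/C, need ≥1 ✗; Tm = 64.9 + 41·(10 − 16.4)/26 = 54.8°C ✓; longest run = 2 ✓; length 26 ✓ — fails.
F5 (26 nt, A=6 T=7 G=7 C=6): 3' end CGG has 3 G/C ✓; Tm = 64.9 + 41·(13 − 16.4)/26 = 59.5°C ✓; longest run = 3 ✓; length 26 ✓ — passes.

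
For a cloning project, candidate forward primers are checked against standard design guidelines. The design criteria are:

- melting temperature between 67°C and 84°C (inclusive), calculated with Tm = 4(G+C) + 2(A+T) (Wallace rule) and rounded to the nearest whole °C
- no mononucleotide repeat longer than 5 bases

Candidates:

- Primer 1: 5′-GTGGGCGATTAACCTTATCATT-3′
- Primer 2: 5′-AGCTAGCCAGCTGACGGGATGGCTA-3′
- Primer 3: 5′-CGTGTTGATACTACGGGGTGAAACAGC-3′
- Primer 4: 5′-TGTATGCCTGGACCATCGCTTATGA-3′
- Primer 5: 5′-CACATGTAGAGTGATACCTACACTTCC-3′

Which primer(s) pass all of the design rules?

Primer 2, Primer 3, Primer 4 and Primer 5.

Primer 1 (22 nt, A=5 T=8 G=5 C=4): Tm = 2·13 + 4·9 = 62°C, outside 67–84°C ✗; longest run = 3 ✓ — fails.
Primer 2 (25 nt, A=6 T=4 G=9 C=6): Tm = 2·10 + 4·15 = 80°C ✓; longest run = 3 ✓ — passes.
Primer 3 (27 nt, A=7 T=6 G=9 C=5): Tm = 2·13 + 4·14 = 82°C ✓; longest run = 4 ✓ — passes.
Primer 4 (25 nt, A=5 T=8 G=6 C=6): Tm = 2·13 + 4·12 = 74°C ✓; longest run = 2 ✓ — passes.
Primer 5 (27 nt, A=8 T=7 G=4 C=8): Tm = 2·15 + 4·12 = 78°C ✓; longest run = 2 ✓ — passes.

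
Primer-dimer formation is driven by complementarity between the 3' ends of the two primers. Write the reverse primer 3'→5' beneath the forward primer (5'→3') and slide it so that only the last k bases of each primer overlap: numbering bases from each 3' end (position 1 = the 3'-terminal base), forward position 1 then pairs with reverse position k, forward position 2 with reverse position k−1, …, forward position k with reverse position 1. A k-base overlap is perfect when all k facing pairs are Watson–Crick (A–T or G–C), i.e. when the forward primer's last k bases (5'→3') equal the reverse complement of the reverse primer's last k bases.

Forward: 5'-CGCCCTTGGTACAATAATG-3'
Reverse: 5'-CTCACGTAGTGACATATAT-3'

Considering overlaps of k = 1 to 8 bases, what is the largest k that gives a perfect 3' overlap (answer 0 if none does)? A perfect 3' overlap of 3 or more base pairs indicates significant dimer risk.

Longest perfect overlap: 0 complementary base pairs; below the dimer-risk threshold (threshold 3).

Last 8 bases (5'→3') — forward …CAATAATG, reverse …ACATATAT.
Reverse complement of the reverse primer's last 8 bases: ATATATGT; its first k bases are the reverse complement of the reverse primer's last k bases, so a perfect k-base overlap needs the forward primer's last k bases to equal them.
Comparing (forward last k vs required): k=1: G vs A ✗; k=2: TG vs AT ✗; k=3: ATG vs ATA ✗; k=4: AATG vs ATAT ✗; k=5: TAATG vs ATATA ✗; k=6: ATAATG vs ATATAT ✗; k=7: AATAATG vs ATATATG ✗; k=8: CAATAATG vs ATATATGT ✗.
No overlap length from 1 to 8 is perfect, so the longest perfect 3' overlap is 0.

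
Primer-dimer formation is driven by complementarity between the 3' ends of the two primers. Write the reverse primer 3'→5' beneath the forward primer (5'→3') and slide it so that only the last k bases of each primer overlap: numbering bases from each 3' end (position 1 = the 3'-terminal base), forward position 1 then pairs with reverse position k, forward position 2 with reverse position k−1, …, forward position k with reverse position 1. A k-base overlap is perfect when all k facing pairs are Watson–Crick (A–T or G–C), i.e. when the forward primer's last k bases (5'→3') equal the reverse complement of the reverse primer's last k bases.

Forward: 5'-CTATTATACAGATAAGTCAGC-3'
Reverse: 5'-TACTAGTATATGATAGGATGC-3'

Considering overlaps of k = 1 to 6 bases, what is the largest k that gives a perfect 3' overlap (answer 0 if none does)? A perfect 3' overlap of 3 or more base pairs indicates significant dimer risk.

Longest perfect overlap: 2 complementary base pairs; below the dimer-risk threshold (threshold 3).

Last 6 bases (5'→3') — forward …GTCAGC, reverse …GGATGC.
Reverse complement of the reverse primer's last 6 bases: GCATCC; its first k bases are the reverse complement of the reverse primer's last k bases, so a perfect k-base overlap needs the forward primer's last k bases to equal them.
Comparing (forward last k vs required): k=1: C vs G ✗; k=2: GC vs GC ✓; k=3: AGC vs GCA ✗; k=4: CAGC vs GCAT ✗; k=5: TCAGC vs GCATC ✗; k=6: GTCAGC vs GCATCC ✗.
Only k = 2 is perfect, so the longest perfect 3' overlap is 2.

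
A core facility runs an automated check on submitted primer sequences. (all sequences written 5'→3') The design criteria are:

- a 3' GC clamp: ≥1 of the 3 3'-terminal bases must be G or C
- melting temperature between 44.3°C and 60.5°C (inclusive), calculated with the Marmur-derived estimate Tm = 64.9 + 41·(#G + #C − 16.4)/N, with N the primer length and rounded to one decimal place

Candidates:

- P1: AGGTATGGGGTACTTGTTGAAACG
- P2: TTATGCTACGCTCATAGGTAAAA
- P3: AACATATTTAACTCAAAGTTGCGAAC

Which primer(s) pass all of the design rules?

P1 and P3.

P1 (24 nt, A=6 T=7 G=9 C=2): 3' end ACG has 2 G/C ✓; Tm = 64.9 + 41·(11 − 16.4)/24 = 55.7°C ✓ — passes.
P2 (23 nt, A=8 T=7 G=4 C=4): 3' end AAA has 0 G/C, need ≥1 ✗; Tm = 64.9 + 41·(8 − 16.4)/23 = 49.9°C ✓ — fails.
P3 (26 nt, A=11 T=7 G=3 C=5): 3' end AAC has 1 G/C ✓; Tm = 64.9 + 41·(8 − 16.4)/26 = 51.7°C ✓ — passes.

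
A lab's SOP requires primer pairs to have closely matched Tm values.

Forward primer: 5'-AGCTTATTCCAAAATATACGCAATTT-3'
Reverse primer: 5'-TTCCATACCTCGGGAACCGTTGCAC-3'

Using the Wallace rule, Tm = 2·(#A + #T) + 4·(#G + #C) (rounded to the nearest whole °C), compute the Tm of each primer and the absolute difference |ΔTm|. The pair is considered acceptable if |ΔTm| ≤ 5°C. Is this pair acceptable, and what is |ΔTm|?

|ΔTm| = 12°C; the pair is not acceptable.

Forward: A=10 T=9 G=2 C=5 → Tm = 2·19 + 4·7 = 66°C.
Reverse: A=5 T=6 G=5 C=9 → Tm = 2·11 + 4·14 = 78°C.
|ΔTm| = |66 − 78| = 12°C, > 5°C.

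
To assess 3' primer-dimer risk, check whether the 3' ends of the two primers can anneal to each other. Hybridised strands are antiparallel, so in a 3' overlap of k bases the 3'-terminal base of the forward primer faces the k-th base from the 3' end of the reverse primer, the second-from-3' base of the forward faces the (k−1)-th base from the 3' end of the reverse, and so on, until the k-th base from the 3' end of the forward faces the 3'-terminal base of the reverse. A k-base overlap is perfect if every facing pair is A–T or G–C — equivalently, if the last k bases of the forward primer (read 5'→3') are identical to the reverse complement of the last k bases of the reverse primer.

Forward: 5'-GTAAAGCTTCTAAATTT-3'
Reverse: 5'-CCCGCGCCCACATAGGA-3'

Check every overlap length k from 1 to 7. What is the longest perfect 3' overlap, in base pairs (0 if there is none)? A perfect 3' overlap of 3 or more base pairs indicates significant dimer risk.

Longest perfect overlap: 1 complementary base pair; below the dimer-risk threshold (threshold 3).

Last 7 bases (5'→3') — forward …TAAATTT, reverse …CATAGGA.
Reverse complement of the reverse primer's last 7 bases: TCCTATG; its first k bases are the reverse complement of the reverse primer's last k bases, so a perfect k-base overlap needs the forward primer's last k bases to equal them.
Comparing (forward last k vs required): k=1: T vs T ✓; k=2: TT vs TC ✗; k=3: TTT vs TCC ✗; k=4: ATTT vs TCCT ✗; k=5: AATTT vs TCCTA ✗; k=6: AAATTT vs TCCTAT ✗; k=7: TAAATTT vs TCCTATG ✗.
Only k = 1 is perfect, so the longest perfect 3' overlap is 1.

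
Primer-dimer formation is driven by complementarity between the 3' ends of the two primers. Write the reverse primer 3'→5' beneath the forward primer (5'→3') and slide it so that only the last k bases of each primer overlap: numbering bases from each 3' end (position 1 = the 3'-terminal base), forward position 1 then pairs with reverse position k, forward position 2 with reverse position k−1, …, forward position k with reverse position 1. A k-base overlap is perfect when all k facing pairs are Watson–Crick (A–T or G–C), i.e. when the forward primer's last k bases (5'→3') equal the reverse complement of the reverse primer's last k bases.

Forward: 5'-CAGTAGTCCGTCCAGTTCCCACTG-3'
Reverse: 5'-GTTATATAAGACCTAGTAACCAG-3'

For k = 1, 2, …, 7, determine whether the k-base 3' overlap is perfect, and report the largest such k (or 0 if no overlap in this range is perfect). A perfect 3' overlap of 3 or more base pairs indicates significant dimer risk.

Longest perfect overlap: 3 complementary base pairs; significant dimer risk (threshold 3).

Last 7 bases (5'→3') — forward …CCCACTG, reverse …TAACCAG.
Reverse complement of the reverse primer's last 7 bases: CTGGTTA; its first k bases are the reverse complement of the reverse primer's last k bases, so a perfect k-base overlap needs the forward primer's last k bases to equal them.
Comparing (forward last k vs required): k=1: G vs C ✗; k=2: TG vs CT ✗; k=3: CTG vs CTG ✓; k=4: ACTG vs CTGG ✗; k=5: CACTG vs CTGGT ✗; k=6: CCACTG vs CTGGTT ✗; k=7: CCCACTG vs CTGGTTA ✗.
Only k = 3 is perfect, so the longest perfect 3' overlap is 3.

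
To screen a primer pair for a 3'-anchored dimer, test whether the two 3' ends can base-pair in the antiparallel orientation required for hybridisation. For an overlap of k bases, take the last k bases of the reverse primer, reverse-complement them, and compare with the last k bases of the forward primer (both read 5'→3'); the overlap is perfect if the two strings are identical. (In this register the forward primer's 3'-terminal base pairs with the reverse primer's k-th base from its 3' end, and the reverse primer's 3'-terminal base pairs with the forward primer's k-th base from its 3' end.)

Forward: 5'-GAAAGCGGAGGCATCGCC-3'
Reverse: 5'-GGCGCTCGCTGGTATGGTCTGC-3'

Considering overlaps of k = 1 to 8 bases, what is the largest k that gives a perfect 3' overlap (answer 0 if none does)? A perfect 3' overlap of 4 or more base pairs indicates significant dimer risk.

Longest perfect overlap: 0 complementary base pairs; below the dimer-risk threshold (threshold 4).

Last 8 bases (5'→3') — forward …GCATCGCC, reverse …TGGTCTGC.
Reverse complement of the reverse primer's last 8 bases: GCAGACCA; its first k bases are the reverse complement of the reverse primer's last k bases, so a perfect k-base overlap needs the forward primer's last k bases to equal them.
Comparing (forward last k vs required): k=1: C vs G ✗; k=2: CC vs GC ✗; k=3: GCC vs GCA ✗; k=4: CGCC vs GCAG ✗; k=5: TCGCC vs GCAGA ✗; k=6: ATCGCC vs GCAGAC ✗; k=7: CATCGCC vs GCAGACC ✗; k=8: GCATCGCC vs GCAGACCA ✗.
No overlap length from 1 to 8 is perfect, so the longest perfect 3' overlap is 0.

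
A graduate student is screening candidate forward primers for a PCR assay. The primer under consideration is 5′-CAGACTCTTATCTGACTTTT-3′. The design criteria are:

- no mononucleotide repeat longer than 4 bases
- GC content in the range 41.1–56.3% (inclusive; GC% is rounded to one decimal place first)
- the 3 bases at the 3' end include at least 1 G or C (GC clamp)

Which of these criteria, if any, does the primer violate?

Fails: GC content, GC clamp.

Base counts: A=4, T=9, G=2, C=5 (length 20).
homopolymer run: longest run = 4 ✓
GC content: GC 7/20 = 35.0%, outside 41.1–56.3% ✗
GC clamp: 3' end TTT has 0 G/C, need ≥1 ✗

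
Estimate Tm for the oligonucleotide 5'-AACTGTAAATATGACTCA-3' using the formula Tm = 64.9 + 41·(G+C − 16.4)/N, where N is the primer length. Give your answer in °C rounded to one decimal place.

38.9°C

Base counts: A=8, T=5, G=2, C=3; G+C = 5, N = 18.
Tm = 64.9 + 41·(5 − 16.4)/18 = 64.9 + -467.40/18 = 38.9°C.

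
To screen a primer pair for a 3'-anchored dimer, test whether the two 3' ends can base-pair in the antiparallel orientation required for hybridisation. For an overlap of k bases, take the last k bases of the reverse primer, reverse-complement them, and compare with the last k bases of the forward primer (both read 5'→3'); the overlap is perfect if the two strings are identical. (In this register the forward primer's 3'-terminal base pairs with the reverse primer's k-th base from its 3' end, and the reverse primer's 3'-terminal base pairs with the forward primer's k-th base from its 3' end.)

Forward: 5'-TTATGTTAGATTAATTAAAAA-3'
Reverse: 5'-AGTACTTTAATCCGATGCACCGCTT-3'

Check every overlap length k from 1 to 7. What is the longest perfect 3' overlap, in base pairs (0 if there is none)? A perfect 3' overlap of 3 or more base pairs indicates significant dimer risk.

Last 7 bases (5'→3') — forward …TTAAAAA, reverse …ACCGCTT.
Reverse complement of the reverse primer's last 7 bases: AAGCGGT; its first k bases are the reverse complement of the reverse primer's last k bases, so a perfect k-base overlap needs the forward primer's last k bases to equal them.
Comparing (forward last k vs required): k=1: A vs A ✓; k=2: AA vs AA ✓; k=3: AAA vs AAG ✗; k=4: AAAA vs AAGC ✗; k=5: AAAAA vs AAGCG ✗; k=6: TAAAAA vs AAGCGG ✗; k=7: TTAAAAA vs AAGCGGT ✗.
Perfect overlaps at k = 1, 2; the largest is 2.

Longest perfect overlap: 2 complementary base pairs; below the dimer-risk threshold (threshold 3).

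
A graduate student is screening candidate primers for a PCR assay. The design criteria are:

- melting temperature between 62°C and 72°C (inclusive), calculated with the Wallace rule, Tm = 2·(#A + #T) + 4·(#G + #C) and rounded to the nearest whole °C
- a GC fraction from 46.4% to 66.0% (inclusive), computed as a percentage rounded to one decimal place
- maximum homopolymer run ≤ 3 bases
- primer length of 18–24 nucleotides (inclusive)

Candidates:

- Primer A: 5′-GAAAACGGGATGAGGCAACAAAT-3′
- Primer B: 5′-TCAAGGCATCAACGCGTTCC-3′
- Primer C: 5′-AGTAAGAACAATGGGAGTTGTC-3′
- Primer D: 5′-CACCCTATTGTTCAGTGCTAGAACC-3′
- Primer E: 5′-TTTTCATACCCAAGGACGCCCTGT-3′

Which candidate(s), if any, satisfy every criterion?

Primer A (23 nt, A=11 T=2 G=7 C=3): Tm = 2·13 + 4·10 = 66°C ✓; GC 10/23 = 43.5%, outside 46.4–66.0% ✗; longest run = 4, exceeds 3 ✗; length 23 ✓ — fails.
Primer B (20 nt, A=5 T=4 G=4 C=7): Tm = 2·9 + 4·11 = 62°C ✓; GC 11/20 = 55.0% ✓; longest run = 2 ✓; length 20 ✓ — passes.
Primer C (22 nt, A=8 T=5 G=7 C=2): Tm = 2·13 + 4·9 = 62°C ✓; GC 9/22 = 40.9%, outside 46.4–66.0% ✗; longest run = 3 ✓; length 22 ✓ — fails.
Primer D (25 nt, A=6 T=7 G=4 C=8): Tm = 2·13 + 4·12 = 74°C, outside 62–72°C ✗; GC 12/25 = 48.0% ✓; longest run = 3 ✓; length 25, outside 18–24 ✗ — fails.
Primer E (24 nt, A=5 T=7 G=4 C=8): Tm = 2·12 + 4·12 = 72°C ✓; GC 12/24 = 50.0% ✓; longest run = 4, exceeds 3 ✗; length 24 ✓ — fails.

Primer B only.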